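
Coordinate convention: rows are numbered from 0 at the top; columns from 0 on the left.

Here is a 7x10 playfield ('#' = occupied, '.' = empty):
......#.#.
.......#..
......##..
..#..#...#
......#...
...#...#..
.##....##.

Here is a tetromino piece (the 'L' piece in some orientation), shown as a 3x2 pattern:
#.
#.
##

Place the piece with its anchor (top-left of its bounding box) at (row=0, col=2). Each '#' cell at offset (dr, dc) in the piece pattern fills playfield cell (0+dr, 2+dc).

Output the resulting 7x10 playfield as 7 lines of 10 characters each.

Fill (0+0,2+0) = (0,2)
Fill (0+1,2+0) = (1,2)
Fill (0+2,2+0) = (2,2)
Fill (0+2,2+1) = (2,3)

Answer: ..#...#.#.
..#....#..
..##..##..
..#..#...#
......#...
...#...#..
.##....##.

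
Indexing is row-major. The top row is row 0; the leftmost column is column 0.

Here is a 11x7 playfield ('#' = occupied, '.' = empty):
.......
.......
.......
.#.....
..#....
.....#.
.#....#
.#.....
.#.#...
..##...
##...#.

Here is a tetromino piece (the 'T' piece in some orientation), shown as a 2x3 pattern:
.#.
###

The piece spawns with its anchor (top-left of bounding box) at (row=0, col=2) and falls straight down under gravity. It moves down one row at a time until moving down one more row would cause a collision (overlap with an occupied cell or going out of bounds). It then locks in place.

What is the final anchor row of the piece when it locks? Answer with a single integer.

Answer: 2

Derivation:
Spawn at (row=0, col=2). Try each row:
  row 0: fits
  row 1: fits
  row 2: fits
  row 3: blocked -> lock at row 2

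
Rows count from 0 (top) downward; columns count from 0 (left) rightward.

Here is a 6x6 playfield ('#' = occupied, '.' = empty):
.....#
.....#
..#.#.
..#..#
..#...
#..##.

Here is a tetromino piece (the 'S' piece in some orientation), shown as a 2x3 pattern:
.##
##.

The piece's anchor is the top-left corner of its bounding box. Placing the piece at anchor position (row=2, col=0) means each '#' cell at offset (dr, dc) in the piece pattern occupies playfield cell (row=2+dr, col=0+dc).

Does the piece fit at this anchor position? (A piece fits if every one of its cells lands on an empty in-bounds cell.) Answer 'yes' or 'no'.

Check each piece cell at anchor (2, 0):
  offset (0,1) -> (2,1): empty -> OK
  offset (0,2) -> (2,2): occupied ('#') -> FAIL
  offset (1,0) -> (3,0): empty -> OK
  offset (1,1) -> (3,1): empty -> OK
All cells valid: no

Answer: no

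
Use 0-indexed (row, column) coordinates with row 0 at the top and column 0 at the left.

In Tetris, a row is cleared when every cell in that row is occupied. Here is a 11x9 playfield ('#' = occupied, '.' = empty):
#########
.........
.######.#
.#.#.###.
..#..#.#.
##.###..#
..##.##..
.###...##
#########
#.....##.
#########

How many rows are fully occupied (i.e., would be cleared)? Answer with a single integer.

Check each row:
  row 0: 0 empty cells -> FULL (clear)
  row 1: 9 empty cells -> not full
  row 2: 2 empty cells -> not full
  row 3: 4 empty cells -> not full
  row 4: 6 empty cells -> not full
  row 5: 3 empty cells -> not full
  row 6: 5 empty cells -> not full
  row 7: 4 empty cells -> not full
  row 8: 0 empty cells -> FULL (clear)
  row 9: 6 empty cells -> not full
  row 10: 0 empty cells -> FULL (clear)
Total rows cleared: 3

Answer: 3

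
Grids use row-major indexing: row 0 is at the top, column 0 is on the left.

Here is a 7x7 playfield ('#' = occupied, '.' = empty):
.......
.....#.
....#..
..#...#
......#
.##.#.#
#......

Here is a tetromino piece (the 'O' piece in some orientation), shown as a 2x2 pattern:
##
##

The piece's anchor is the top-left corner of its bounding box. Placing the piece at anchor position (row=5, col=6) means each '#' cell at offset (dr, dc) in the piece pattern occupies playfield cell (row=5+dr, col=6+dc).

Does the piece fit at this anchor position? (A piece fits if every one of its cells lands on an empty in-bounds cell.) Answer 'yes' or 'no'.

Check each piece cell at anchor (5, 6):
  offset (0,0) -> (5,6): occupied ('#') -> FAIL
  offset (0,1) -> (5,7): out of bounds -> FAIL
  offset (1,0) -> (6,6): empty -> OK
  offset (1,1) -> (6,7): out of bounds -> FAIL
All cells valid: no

Answer: no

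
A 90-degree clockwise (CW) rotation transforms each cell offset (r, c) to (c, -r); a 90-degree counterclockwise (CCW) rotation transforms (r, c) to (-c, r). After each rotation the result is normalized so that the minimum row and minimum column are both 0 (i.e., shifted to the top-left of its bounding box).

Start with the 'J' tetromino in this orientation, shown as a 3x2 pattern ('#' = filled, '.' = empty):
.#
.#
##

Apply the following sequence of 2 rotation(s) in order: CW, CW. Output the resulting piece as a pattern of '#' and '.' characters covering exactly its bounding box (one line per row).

Start:
.#
.#
##
After rotation 1 (CW):
#..
###
After rotation 2 (CW):
##
#.
#.

Answer: ##
#.
#.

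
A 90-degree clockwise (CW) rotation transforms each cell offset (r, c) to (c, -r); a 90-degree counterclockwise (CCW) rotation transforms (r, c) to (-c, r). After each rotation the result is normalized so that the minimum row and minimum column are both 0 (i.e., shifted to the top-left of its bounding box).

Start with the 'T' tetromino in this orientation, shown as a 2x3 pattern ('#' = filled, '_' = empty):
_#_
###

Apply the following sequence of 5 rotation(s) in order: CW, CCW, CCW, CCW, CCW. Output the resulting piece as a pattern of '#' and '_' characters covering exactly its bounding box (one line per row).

Answer: #_
##
#_

Derivation:
Start:
_#_
###
After rotation 1 (CW):
#_
##
#_
After rotation 2 (CCW):
_#_
###
After rotation 3 (CCW):
_#
##
_#
After rotation 4 (CCW):
###
_#_
After rotation 5 (CCW):
#_
##
#_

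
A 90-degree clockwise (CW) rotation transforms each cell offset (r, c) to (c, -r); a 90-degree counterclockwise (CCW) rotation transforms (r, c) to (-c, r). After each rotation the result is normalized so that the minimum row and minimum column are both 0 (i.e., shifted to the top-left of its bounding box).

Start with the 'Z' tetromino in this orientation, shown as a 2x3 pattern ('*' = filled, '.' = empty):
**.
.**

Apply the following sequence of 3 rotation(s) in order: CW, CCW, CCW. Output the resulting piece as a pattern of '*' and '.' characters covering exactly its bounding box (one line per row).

Start:
**.
.**
After rotation 1 (CW):
.*
**
*.
After rotation 2 (CCW):
**.
.**
After rotation 3 (CCW):
.*
**
*.

Answer: .*
**
*.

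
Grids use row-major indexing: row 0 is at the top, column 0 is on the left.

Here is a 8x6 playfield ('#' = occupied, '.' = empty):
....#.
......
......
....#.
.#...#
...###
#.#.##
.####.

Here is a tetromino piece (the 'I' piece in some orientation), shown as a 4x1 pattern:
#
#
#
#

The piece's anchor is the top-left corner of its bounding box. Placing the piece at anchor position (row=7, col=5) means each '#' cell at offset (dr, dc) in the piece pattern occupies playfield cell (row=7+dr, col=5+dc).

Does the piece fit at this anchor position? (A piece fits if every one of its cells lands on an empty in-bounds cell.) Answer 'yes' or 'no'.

Check each piece cell at anchor (7, 5):
  offset (0,0) -> (7,5): empty -> OK
  offset (1,0) -> (8,5): out of bounds -> FAIL
  offset (2,0) -> (9,5): out of bounds -> FAIL
  offset (3,0) -> (10,5): out of bounds -> FAIL
All cells valid: no

Answer: no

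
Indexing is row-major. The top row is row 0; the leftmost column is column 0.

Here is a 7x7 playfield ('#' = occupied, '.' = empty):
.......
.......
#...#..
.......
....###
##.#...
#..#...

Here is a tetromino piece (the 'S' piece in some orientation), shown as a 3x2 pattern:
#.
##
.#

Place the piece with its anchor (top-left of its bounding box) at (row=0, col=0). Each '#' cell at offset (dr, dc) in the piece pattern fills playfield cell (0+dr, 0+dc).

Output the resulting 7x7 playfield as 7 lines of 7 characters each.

Fill (0+0,0+0) = (0,0)
Fill (0+1,0+0) = (1,0)
Fill (0+1,0+1) = (1,1)
Fill (0+2,0+1) = (2,1)

Answer: #......
##.....
##..#..
.......
....###
##.#...
#..#...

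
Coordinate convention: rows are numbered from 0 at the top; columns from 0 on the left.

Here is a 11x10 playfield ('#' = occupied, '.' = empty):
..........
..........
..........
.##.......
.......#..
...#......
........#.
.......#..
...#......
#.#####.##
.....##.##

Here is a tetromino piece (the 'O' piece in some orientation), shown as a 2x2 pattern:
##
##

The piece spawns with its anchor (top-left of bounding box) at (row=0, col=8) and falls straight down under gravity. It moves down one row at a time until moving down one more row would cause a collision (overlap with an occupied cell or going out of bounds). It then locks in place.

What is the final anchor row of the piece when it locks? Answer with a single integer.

Answer: 4

Derivation:
Spawn at (row=0, col=8). Try each row:
  row 0: fits
  row 1: fits
  row 2: fits
  row 3: fits
  row 4: fits
  row 5: blocked -> lock at row 4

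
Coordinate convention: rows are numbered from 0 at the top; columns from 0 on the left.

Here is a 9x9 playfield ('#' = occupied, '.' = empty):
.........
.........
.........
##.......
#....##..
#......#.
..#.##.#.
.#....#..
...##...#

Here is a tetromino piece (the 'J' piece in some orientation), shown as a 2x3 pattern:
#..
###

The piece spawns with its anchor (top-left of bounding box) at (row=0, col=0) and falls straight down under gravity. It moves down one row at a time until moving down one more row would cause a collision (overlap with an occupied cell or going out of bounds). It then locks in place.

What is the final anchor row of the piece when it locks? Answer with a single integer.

Answer: 1

Derivation:
Spawn at (row=0, col=0). Try each row:
  row 0: fits
  row 1: fits
  row 2: blocked -> lock at row 1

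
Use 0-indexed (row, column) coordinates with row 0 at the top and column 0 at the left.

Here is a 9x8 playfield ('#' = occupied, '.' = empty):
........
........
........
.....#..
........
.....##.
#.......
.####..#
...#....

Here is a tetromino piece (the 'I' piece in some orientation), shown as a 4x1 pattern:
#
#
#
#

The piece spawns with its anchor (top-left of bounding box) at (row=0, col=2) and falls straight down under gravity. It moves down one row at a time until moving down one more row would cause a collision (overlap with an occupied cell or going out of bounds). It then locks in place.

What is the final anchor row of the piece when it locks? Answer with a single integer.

Answer: 3

Derivation:
Spawn at (row=0, col=2). Try each row:
  row 0: fits
  row 1: fits
  row 2: fits
  row 3: fits
  row 4: blocked -> lock at row 3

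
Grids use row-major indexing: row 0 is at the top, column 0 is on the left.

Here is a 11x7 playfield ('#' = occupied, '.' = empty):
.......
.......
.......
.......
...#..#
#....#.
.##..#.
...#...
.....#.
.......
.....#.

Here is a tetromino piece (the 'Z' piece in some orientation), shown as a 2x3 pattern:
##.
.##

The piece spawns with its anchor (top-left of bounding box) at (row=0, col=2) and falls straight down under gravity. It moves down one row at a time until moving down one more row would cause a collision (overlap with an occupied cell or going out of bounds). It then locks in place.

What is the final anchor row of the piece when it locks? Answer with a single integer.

Spawn at (row=0, col=2). Try each row:
  row 0: fits
  row 1: fits
  row 2: fits
  row 3: blocked -> lock at row 2

Answer: 2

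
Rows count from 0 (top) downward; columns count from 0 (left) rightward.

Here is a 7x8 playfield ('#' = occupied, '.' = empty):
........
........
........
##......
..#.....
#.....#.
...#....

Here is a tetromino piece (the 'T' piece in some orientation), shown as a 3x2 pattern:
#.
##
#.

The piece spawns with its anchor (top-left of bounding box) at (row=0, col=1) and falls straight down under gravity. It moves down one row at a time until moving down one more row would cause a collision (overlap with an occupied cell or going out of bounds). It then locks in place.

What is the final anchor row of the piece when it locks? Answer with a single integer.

Answer: 0

Derivation:
Spawn at (row=0, col=1). Try each row:
  row 0: fits
  row 1: blocked -> lock at row 0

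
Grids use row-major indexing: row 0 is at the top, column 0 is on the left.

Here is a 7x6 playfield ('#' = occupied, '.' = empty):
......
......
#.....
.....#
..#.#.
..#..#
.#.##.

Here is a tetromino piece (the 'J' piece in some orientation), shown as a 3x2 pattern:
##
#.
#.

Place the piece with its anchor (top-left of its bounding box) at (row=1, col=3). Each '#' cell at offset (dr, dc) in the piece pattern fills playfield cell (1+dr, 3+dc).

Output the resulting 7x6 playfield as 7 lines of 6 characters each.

Fill (1+0,3+0) = (1,3)
Fill (1+0,3+1) = (1,4)
Fill (1+1,3+0) = (2,3)
Fill (1+2,3+0) = (3,3)

Answer: ......
...##.
#..#..
...#.#
..#.#.
..#..#
.#.##.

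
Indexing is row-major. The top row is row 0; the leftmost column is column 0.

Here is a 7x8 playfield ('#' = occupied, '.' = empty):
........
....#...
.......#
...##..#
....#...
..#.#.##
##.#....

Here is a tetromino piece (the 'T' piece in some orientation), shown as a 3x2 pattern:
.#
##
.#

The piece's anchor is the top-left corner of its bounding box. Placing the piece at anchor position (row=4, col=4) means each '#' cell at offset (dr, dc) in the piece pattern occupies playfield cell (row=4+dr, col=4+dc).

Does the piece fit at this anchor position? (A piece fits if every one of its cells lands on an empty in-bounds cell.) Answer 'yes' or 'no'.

Answer: no

Derivation:
Check each piece cell at anchor (4, 4):
  offset (0,1) -> (4,5): empty -> OK
  offset (1,0) -> (5,4): occupied ('#') -> FAIL
  offset (1,1) -> (5,5): empty -> OK
  offset (2,1) -> (6,5): empty -> OK
All cells valid: no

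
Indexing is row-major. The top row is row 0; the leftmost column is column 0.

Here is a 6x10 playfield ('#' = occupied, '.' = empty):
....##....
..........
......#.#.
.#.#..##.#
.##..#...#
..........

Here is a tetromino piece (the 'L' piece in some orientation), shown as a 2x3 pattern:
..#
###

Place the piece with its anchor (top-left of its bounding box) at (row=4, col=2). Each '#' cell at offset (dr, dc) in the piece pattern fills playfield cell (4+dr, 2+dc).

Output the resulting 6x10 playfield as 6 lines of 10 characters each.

Answer: ....##....
..........
......#.#.
.#.#..##.#
.##.##...#
..###.....

Derivation:
Fill (4+0,2+2) = (4,4)
Fill (4+1,2+0) = (5,2)
Fill (4+1,2+1) = (5,3)
Fill (4+1,2+2) = (5,4)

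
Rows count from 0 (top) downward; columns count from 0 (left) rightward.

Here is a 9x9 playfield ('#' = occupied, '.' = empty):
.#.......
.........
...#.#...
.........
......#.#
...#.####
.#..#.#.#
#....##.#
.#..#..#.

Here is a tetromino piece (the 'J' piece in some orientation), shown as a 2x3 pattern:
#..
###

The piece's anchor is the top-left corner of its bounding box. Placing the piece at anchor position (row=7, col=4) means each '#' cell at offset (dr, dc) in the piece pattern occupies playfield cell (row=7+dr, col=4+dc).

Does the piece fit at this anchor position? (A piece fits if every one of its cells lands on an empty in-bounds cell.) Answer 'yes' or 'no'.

Check each piece cell at anchor (7, 4):
  offset (0,0) -> (7,4): empty -> OK
  offset (1,0) -> (8,4): occupied ('#') -> FAIL
  offset (1,1) -> (8,5): empty -> OK
  offset (1,2) -> (8,6): empty -> OK
All cells valid: no

Answer: no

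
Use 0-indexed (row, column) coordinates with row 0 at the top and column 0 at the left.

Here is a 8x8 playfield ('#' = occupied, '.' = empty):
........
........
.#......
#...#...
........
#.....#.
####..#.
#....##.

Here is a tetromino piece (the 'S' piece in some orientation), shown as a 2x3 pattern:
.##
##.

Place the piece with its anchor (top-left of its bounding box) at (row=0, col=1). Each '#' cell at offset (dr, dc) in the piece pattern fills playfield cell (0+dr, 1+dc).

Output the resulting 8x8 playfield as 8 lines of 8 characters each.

Fill (0+0,1+1) = (0,2)
Fill (0+0,1+2) = (0,3)
Fill (0+1,1+0) = (1,1)
Fill (0+1,1+1) = (1,2)

Answer: ..##....
.##.....
.#......
#...#...
........
#.....#.
####..#.
#....##.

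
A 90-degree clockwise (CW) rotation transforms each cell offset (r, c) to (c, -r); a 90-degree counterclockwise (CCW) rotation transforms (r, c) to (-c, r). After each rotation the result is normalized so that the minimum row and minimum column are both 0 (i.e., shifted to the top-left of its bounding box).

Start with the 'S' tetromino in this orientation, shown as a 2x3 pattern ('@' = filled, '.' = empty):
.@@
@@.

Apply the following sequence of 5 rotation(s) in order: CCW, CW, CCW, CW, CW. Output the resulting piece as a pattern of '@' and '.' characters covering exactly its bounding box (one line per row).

Answer: @.
@@
.@

Derivation:
Start:
.@@
@@.
After rotation 1 (CCW):
@.
@@
.@
After rotation 2 (CW):
.@@
@@.
After rotation 3 (CCW):
@.
@@
.@
After rotation 4 (CW):
.@@
@@.
After rotation 5 (CW):
@.
@@
.@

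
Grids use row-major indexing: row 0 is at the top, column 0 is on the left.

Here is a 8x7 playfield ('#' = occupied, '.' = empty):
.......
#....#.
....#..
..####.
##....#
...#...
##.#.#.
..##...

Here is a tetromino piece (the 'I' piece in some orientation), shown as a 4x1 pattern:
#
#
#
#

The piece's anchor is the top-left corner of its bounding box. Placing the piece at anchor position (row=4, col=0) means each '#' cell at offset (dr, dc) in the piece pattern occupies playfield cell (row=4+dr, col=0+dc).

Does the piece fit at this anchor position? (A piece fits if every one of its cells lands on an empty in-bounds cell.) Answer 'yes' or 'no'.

Answer: no

Derivation:
Check each piece cell at anchor (4, 0):
  offset (0,0) -> (4,0): occupied ('#') -> FAIL
  offset (1,0) -> (5,0): empty -> OK
  offset (2,0) -> (6,0): occupied ('#') -> FAIL
  offset (3,0) -> (7,0): empty -> OK
All cells valid: no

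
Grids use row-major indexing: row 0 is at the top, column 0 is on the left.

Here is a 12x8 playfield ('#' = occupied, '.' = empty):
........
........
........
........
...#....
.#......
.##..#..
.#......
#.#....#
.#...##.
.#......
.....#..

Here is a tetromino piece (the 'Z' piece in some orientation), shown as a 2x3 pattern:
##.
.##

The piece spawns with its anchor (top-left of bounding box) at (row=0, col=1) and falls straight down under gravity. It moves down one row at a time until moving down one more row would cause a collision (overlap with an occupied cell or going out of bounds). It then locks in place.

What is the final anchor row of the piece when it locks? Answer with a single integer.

Spawn at (row=0, col=1). Try each row:
  row 0: fits
  row 1: fits
  row 2: fits
  row 3: blocked -> lock at row 2

Answer: 2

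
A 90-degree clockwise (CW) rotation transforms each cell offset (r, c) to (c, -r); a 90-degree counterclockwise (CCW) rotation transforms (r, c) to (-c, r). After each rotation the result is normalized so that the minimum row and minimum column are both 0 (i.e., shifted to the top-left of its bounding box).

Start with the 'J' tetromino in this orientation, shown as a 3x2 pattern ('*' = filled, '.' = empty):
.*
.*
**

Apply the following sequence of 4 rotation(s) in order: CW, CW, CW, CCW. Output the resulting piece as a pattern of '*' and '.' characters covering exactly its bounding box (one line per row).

Answer: **
*.
*.

Derivation:
Start:
.*
.*
**
After rotation 1 (CW):
*..
***
After rotation 2 (CW):
**
*.
*.
After rotation 3 (CW):
***
..*
After rotation 4 (CCW):
**
*.
*.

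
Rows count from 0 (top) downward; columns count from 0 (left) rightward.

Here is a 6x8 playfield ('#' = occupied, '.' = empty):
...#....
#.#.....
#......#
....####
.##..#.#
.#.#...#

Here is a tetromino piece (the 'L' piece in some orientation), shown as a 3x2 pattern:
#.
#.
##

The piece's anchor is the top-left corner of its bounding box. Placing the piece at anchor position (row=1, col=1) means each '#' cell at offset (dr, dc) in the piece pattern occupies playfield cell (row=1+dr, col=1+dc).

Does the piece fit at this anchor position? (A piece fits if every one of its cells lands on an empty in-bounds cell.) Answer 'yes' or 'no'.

Check each piece cell at anchor (1, 1):
  offset (0,0) -> (1,1): empty -> OK
  offset (1,0) -> (2,1): empty -> OK
  offset (2,0) -> (3,1): empty -> OK
  offset (2,1) -> (3,2): empty -> OK
All cells valid: yes

Answer: yes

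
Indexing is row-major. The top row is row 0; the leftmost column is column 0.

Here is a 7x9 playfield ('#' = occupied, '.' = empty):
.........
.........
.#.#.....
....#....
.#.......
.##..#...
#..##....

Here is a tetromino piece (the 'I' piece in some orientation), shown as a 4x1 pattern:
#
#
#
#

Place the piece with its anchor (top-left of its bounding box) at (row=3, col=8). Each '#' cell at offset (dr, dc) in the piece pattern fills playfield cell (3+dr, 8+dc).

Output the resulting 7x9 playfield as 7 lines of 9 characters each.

Answer: .........
.........
.#.#.....
....#...#
.#......#
.##..#..#
#..##...#

Derivation:
Fill (3+0,8+0) = (3,8)
Fill (3+1,8+0) = (4,8)
Fill (3+2,8+0) = (5,8)
Fill (3+3,8+0) = (6,8)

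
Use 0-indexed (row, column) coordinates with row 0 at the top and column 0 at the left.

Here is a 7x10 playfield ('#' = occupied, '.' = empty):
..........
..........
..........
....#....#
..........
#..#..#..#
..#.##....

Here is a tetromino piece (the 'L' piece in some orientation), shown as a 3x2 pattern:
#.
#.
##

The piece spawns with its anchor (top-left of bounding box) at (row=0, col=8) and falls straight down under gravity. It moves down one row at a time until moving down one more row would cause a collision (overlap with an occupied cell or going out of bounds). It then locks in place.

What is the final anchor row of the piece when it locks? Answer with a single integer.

Spawn at (row=0, col=8). Try each row:
  row 0: fits
  row 1: blocked -> lock at row 0

Answer: 0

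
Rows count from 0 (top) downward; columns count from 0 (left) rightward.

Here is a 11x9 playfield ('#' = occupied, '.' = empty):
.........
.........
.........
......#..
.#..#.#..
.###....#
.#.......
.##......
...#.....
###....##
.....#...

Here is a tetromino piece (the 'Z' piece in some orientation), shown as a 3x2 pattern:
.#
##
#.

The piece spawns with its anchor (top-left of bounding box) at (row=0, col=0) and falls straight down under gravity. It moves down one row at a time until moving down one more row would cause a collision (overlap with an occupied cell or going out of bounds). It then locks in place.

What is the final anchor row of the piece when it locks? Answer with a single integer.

Answer: 2

Derivation:
Spawn at (row=0, col=0). Try each row:
  row 0: fits
  row 1: fits
  row 2: fits
  row 3: blocked -> lock at row 2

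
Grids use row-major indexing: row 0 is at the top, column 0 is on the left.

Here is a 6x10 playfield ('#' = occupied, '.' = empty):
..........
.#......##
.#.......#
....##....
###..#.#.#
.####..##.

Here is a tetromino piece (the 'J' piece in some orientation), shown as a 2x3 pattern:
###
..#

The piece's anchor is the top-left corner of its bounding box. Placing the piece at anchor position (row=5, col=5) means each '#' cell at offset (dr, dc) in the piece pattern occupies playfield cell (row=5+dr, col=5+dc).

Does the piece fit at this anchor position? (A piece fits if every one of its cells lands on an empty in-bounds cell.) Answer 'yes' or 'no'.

Check each piece cell at anchor (5, 5):
  offset (0,0) -> (5,5): empty -> OK
  offset (0,1) -> (5,6): empty -> OK
  offset (0,2) -> (5,7): occupied ('#') -> FAIL
  offset (1,2) -> (6,7): out of bounds -> FAIL
All cells valid: no

Answer: no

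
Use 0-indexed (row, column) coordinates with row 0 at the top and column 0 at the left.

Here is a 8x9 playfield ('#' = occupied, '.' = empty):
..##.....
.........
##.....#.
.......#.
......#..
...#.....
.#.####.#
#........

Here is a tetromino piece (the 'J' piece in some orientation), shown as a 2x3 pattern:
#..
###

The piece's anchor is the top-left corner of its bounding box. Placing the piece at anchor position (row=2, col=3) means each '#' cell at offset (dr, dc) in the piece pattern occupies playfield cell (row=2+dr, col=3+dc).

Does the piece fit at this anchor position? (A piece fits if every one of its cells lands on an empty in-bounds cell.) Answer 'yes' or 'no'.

Check each piece cell at anchor (2, 3):
  offset (0,0) -> (2,3): empty -> OK
  offset (1,0) -> (3,3): empty -> OK
  offset (1,1) -> (3,4): empty -> OK
  offset (1,2) -> (3,5): empty -> OK
All cells valid: yes

Answer: yes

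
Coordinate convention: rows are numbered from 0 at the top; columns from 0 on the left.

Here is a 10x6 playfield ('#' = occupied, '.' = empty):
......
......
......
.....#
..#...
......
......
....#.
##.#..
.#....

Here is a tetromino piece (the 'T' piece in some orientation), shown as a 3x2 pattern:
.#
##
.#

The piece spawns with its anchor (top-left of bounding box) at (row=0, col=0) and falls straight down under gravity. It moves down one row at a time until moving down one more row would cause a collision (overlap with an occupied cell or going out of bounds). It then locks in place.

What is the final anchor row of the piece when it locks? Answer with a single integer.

Spawn at (row=0, col=0). Try each row:
  row 0: fits
  row 1: fits
  row 2: fits
  row 3: fits
  row 4: fits
  row 5: fits
  row 6: blocked -> lock at row 5

Answer: 5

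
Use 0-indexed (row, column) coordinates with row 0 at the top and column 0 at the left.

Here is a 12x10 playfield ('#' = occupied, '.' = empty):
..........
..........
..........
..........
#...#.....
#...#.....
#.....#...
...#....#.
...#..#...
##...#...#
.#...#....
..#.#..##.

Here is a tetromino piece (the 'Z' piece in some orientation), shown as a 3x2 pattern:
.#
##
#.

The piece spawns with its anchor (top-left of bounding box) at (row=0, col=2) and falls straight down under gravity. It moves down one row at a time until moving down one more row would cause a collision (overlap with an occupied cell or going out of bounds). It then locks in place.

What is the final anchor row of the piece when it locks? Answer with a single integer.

Spawn at (row=0, col=2). Try each row:
  row 0: fits
  row 1: fits
  row 2: fits
  row 3: fits
  row 4: fits
  row 5: fits
  row 6: blocked -> lock at row 5

Answer: 5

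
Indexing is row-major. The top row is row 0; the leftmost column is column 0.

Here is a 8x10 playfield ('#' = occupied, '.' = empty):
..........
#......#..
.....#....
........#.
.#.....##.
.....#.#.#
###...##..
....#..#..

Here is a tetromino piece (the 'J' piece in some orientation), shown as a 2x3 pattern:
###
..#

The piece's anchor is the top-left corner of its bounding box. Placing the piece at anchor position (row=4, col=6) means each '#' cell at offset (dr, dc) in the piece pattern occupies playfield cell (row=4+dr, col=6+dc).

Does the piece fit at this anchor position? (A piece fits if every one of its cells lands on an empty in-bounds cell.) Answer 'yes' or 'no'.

Check each piece cell at anchor (4, 6):
  offset (0,0) -> (4,6): empty -> OK
  offset (0,1) -> (4,7): occupied ('#') -> FAIL
  offset (0,2) -> (4,8): occupied ('#') -> FAIL
  offset (1,2) -> (5,8): empty -> OK
All cells valid: no

Answer: no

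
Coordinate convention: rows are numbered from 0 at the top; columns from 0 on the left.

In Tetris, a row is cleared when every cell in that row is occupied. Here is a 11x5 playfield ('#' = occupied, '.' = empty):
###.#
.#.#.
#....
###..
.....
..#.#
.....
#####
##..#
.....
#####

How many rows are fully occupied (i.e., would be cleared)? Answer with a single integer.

Check each row:
  row 0: 1 empty cell -> not full
  row 1: 3 empty cells -> not full
  row 2: 4 empty cells -> not full
  row 3: 2 empty cells -> not full
  row 4: 5 empty cells -> not full
  row 5: 3 empty cells -> not full
  row 6: 5 empty cells -> not full
  row 7: 0 empty cells -> FULL (clear)
  row 8: 2 empty cells -> not full
  row 9: 5 empty cells -> not full
  row 10: 0 empty cells -> FULL (clear)
Total rows cleared: 2

Answer: 2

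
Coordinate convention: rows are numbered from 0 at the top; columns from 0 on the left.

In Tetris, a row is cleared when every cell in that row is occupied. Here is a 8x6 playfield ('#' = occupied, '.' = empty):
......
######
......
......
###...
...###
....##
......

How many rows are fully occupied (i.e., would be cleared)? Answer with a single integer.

Check each row:
  row 0: 6 empty cells -> not full
  row 1: 0 empty cells -> FULL (clear)
  row 2: 6 empty cells -> not full
  row 3: 6 empty cells -> not full
  row 4: 3 empty cells -> not full
  row 5: 3 empty cells -> not full
  row 6: 4 empty cells -> not full
  row 7: 6 empty cells -> not full
Total rows cleared: 1

Answer: 1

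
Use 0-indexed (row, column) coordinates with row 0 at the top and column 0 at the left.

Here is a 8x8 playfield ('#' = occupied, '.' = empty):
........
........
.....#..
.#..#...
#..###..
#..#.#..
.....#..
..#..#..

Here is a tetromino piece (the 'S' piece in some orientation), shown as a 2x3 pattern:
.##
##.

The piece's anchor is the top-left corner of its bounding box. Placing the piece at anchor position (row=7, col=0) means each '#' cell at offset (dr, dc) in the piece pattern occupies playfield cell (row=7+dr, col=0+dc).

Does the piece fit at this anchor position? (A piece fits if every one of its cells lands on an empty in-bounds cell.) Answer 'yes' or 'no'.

Answer: no

Derivation:
Check each piece cell at anchor (7, 0):
  offset (0,1) -> (7,1): empty -> OK
  offset (0,2) -> (7,2): occupied ('#') -> FAIL
  offset (1,0) -> (8,0): out of bounds -> FAIL
  offset (1,1) -> (8,1): out of bounds -> FAIL
All cells valid: no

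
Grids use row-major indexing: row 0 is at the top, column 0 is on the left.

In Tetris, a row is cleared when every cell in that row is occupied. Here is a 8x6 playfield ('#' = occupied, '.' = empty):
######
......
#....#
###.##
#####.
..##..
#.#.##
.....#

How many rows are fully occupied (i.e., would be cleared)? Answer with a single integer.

Answer: 1

Derivation:
Check each row:
  row 0: 0 empty cells -> FULL (clear)
  row 1: 6 empty cells -> not full
  row 2: 4 empty cells -> not full
  row 3: 1 empty cell -> not full
  row 4: 1 empty cell -> not full
  row 5: 4 empty cells -> not full
  row 6: 2 empty cells -> not full
  row 7: 5 empty cells -> not full
Total rows cleared: 1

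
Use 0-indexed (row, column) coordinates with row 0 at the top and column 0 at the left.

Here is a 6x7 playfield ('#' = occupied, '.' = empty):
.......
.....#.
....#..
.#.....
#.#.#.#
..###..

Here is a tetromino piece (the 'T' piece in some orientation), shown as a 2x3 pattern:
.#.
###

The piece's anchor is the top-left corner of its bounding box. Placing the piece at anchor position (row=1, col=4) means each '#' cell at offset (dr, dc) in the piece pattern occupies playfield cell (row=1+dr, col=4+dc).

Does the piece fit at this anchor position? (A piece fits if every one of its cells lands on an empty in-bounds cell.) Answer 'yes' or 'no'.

Answer: no

Derivation:
Check each piece cell at anchor (1, 4):
  offset (0,1) -> (1,5): occupied ('#') -> FAIL
  offset (1,0) -> (2,4): occupied ('#') -> FAIL
  offset (1,1) -> (2,5): empty -> OK
  offset (1,2) -> (2,6): empty -> OK
All cells valid: no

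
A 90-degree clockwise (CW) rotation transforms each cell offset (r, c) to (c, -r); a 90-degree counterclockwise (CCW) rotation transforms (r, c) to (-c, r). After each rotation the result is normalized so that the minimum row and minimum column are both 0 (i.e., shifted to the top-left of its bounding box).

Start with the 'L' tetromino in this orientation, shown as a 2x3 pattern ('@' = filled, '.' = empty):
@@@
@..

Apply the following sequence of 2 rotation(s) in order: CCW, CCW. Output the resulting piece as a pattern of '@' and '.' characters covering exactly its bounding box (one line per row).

Start:
@@@
@..
After rotation 1 (CCW):
@.
@.
@@
After rotation 2 (CCW):
..@
@@@

Answer: ..@
@@@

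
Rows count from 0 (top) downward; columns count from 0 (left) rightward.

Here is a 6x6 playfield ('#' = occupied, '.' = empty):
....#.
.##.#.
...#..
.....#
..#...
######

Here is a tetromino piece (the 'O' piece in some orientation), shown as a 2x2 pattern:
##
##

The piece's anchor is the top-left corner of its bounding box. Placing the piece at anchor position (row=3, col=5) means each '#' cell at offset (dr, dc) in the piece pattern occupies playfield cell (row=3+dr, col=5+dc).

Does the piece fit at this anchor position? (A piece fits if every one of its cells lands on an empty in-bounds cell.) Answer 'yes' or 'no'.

Answer: no

Derivation:
Check each piece cell at anchor (3, 5):
  offset (0,0) -> (3,5): occupied ('#') -> FAIL
  offset (0,1) -> (3,6): out of bounds -> FAIL
  offset (1,0) -> (4,5): empty -> OK
  offset (1,1) -> (4,6): out of bounds -> FAIL
All cells valid: no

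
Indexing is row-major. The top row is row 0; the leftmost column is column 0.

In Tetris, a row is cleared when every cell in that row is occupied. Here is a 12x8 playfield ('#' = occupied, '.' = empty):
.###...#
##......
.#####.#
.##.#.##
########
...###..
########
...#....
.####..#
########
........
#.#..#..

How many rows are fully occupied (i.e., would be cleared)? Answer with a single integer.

Check each row:
  row 0: 4 empty cells -> not full
  row 1: 6 empty cells -> not full
  row 2: 2 empty cells -> not full
  row 3: 3 empty cells -> not full
  row 4: 0 empty cells -> FULL (clear)
  row 5: 5 empty cells -> not full
  row 6: 0 empty cells -> FULL (clear)
  row 7: 7 empty cells -> not full
  row 8: 3 empty cells -> not full
  row 9: 0 empty cells -> FULL (clear)
  row 10: 8 empty cells -> not full
  row 11: 5 empty cells -> not full
Total rows cleared: 3

Answer: 3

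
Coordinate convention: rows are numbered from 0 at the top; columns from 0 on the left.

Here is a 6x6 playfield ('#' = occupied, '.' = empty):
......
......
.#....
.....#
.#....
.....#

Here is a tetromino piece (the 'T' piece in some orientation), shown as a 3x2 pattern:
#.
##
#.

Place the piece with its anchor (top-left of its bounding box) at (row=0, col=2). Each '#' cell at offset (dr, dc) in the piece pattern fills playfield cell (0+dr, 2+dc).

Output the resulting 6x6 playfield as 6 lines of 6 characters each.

Fill (0+0,2+0) = (0,2)
Fill (0+1,2+0) = (1,2)
Fill (0+1,2+1) = (1,3)
Fill (0+2,2+0) = (2,2)

Answer: ..#...
..##..
.##...
.....#
.#....
.....#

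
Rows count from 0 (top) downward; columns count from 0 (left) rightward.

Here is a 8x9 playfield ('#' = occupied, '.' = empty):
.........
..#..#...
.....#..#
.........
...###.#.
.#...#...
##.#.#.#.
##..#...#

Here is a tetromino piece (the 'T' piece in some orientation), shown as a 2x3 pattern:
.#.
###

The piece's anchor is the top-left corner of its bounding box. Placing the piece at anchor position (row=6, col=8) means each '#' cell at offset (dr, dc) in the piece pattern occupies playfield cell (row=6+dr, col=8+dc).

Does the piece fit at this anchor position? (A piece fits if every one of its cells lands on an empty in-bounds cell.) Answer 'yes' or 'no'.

Answer: no

Derivation:
Check each piece cell at anchor (6, 8):
  offset (0,1) -> (6,9): out of bounds -> FAIL
  offset (1,0) -> (7,8): occupied ('#') -> FAIL
  offset (1,1) -> (7,9): out of bounds -> FAIL
  offset (1,2) -> (7,10): out of bounds -> FAIL
All cells valid: no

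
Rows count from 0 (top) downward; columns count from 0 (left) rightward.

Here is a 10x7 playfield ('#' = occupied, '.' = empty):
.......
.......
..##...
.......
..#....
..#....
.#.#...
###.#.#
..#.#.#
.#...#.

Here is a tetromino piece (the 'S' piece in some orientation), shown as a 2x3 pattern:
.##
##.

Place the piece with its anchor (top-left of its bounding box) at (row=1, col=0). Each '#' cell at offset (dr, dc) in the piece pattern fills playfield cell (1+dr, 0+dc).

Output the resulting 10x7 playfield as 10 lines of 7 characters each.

Answer: .......
.##....
####...
.......
..#....
..#....
.#.#...
###.#.#
..#.#.#
.#...#.

Derivation:
Fill (1+0,0+1) = (1,1)
Fill (1+0,0+2) = (1,2)
Fill (1+1,0+0) = (2,0)
Fill (1+1,0+1) = (2,1)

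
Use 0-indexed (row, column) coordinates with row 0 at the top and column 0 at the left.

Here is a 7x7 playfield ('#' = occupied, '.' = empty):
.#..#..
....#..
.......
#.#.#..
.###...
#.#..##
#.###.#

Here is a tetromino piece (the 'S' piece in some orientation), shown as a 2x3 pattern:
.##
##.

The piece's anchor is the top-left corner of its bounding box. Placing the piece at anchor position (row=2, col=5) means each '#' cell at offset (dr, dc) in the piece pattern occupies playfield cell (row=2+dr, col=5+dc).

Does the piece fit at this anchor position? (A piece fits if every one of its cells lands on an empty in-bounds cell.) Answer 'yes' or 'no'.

Check each piece cell at anchor (2, 5):
  offset (0,1) -> (2,6): empty -> OK
  offset (0,2) -> (2,7): out of bounds -> FAIL
  offset (1,0) -> (3,5): empty -> OK
  offset (1,1) -> (3,6): empty -> OK
All cells valid: no

Answer: no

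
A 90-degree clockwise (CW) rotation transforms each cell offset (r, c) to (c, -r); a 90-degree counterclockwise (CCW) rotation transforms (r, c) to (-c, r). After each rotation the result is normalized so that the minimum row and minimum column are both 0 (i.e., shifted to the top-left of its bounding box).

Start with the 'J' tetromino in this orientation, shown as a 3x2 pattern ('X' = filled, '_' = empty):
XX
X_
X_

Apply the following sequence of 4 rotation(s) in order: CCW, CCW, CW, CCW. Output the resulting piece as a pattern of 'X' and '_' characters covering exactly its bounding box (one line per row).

Answer: _X
_X
XX

Derivation:
Start:
XX
X_
X_
After rotation 1 (CCW):
X__
XXX
After rotation 2 (CCW):
_X
_X
XX
After rotation 3 (CW):
X__
XXX
After rotation 4 (CCW):
_X
_X
XX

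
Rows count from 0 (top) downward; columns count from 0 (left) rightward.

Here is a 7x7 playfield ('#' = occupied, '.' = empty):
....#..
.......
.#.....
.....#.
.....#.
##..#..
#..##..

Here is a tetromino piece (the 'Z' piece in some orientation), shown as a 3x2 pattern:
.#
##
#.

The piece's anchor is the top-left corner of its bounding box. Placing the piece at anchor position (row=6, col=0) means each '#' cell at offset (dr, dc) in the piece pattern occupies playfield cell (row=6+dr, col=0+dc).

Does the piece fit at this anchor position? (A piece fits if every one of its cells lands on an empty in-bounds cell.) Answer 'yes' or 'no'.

Answer: no

Derivation:
Check each piece cell at anchor (6, 0):
  offset (0,1) -> (6,1): empty -> OK
  offset (1,0) -> (7,0): out of bounds -> FAIL
  offset (1,1) -> (7,1): out of bounds -> FAIL
  offset (2,0) -> (8,0): out of bounds -> FAIL
All cells valid: no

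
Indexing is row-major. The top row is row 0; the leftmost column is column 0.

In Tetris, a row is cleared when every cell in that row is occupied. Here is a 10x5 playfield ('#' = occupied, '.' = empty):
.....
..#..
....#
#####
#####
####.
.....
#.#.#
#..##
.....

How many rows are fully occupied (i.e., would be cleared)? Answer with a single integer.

Check each row:
  row 0: 5 empty cells -> not full
  row 1: 4 empty cells -> not full
  row 2: 4 empty cells -> not full
  row 3: 0 empty cells -> FULL (clear)
  row 4: 0 empty cells -> FULL (clear)
  row 5: 1 empty cell -> not full
  row 6: 5 empty cells -> not full
  row 7: 2 empty cells -> not full
  row 8: 2 empty cells -> not full
  row 9: 5 empty cells -> not full
Total rows cleared: 2

Answer: 2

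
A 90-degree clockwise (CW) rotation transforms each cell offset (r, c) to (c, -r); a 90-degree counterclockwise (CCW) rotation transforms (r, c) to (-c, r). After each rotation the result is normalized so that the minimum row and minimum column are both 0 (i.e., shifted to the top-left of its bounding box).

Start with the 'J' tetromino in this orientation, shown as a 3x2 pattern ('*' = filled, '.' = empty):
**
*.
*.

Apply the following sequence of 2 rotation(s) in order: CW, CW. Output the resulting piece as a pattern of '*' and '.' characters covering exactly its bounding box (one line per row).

Answer: .*
.*
**

Derivation:
Start:
**
*.
*.
After rotation 1 (CW):
***
..*
After rotation 2 (CW):
.*
.*
**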